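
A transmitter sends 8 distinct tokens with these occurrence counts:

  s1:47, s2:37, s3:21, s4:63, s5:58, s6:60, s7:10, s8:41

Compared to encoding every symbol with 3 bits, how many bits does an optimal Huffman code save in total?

Fixed-length: 3 bits × 337 symbols = 1011 bits.
Huffman merges:
s7(10) + s3(21) → 31
31 + s2(37) → 68
s8(41) + s1(47) → 88
s5(58) + s6(60) → 118
s4(63) + 68 → 131
88 + 118 → 206
131 + 206 → 337
Huffman total = 31 + 68 + 88 + 118 + 131 + 206 + 337 = 979 bits.
Saving = 1011 − 979 = 32 bits.

32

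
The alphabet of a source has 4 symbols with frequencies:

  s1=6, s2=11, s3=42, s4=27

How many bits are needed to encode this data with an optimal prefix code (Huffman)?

Build the Huffman tree bottom-up:
s1(6) + s2(11) → 17
17 + s4(27) → 44
s3(42) + 44 → 86
The encoded length is the sum of every internal node's weight: 17 + 44 + 86 = 147 bits.

147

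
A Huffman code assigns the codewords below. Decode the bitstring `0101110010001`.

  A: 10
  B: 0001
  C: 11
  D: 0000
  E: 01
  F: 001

EECFB

Read left to right; each codeword is recognised as soon as it completes (prefix code):
  01→E | 01→E | 11→C | 001→F | 0001→B
Decoded message: EECFB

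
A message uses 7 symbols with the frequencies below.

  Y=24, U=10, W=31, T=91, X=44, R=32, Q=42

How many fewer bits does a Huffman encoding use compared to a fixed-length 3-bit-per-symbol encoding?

Fixed-length: 3 bits × 274 symbols = 822 bits.
Huffman merges:
combine U(10), Y(24) → 34
combine W(31), R(32) → 63
combine 34, Q(42) → 76
combine X(44), 63 → 107
combine 76, T(91) → 167
combine 107, 167 → 274
Huffman total = 34 + 63 + 76 + 107 + 167 + 274 = 721 bits.
Saving = 822 − 721 = 101 bits.

101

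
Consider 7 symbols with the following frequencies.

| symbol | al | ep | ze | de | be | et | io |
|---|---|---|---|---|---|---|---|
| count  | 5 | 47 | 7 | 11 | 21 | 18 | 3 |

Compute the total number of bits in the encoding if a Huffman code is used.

265

Merge the two smallest weights repeatedly:
merge io(3) and al(5): 8
merge ze(7) and 8: 15
merge de(11) and 15: 26
merge et(18) and be(21): 39
merge 26 and 39: 65
merge ep(47) and 65: 112
Total encoded bits = sum of merged weights = 8 + 15 + 26 + 39 + 65 + 112 = 265.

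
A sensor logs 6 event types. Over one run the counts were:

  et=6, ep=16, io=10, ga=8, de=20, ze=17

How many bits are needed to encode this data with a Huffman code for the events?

192

Build the Huffman tree bottom-up:
et(6) + ga(8) → 14
io(10) + 14 → 24
ep(16) + ze(17) → 33
de(20) + 24 → 44
33 + 44 → 77
The encoded length is the sum of every internal node's weight: 14 + 24 + 33 + 44 + 77 = 192 bits.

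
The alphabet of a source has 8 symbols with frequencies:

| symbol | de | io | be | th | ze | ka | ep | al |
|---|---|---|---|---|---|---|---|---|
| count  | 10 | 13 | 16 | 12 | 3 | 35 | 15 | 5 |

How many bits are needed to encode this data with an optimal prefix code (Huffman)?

300

Greedily combine the two least-frequent nodes:
ze(3) + al(5) → 8
8 + de(10) → 18
th(12) + io(13) → 25
ep(15) + be(16) → 31
18 + 25 → 43
31 + ka(35) → 66
43 + 66 → 109
Each symbol's bit-cost is frequency × depth; summing gives 300 bits (equivalently 8 + 18 + 25 + 31 + 43 + 66 + 109).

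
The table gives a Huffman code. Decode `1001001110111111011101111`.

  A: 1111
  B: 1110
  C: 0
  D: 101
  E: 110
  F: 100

FFBAEBA

Read left to right; each codeword is recognised as soon as it completes (prefix code):
  100→F | 100→F | 1110→B | 1111→A | 110→E | 1110→B | 1111→A
Decoded message: FFBAEBA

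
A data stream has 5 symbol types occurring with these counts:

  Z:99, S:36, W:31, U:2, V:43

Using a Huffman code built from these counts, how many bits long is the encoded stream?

Build the Huffman tree bottom-up:
U(2) + W(31) → 33
33 + S(36) → 69
V(43) + 69 → 112
Z(99) + 112 → 211
Each symbol's bit-cost is frequency × depth; summing gives 425 bits (equivalently 33 + 69 + 112 + 211).

425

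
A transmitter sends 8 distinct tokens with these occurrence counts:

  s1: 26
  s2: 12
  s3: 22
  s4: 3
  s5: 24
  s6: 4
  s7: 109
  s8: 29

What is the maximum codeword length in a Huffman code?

Merge the two lowest-weight nodes at each step:
merge s4(3) and s6(4): 7
merge 7 and s2(12): 19
merge 19 and s3(22): 41
merge s5(24) and s1(26): 50
merge s8(29) and 41: 70
merge 50 and 70: 120
merge s7(109) and 120: 229
The first pair merged (s4, s6) ends up deepest, at depth 6.

6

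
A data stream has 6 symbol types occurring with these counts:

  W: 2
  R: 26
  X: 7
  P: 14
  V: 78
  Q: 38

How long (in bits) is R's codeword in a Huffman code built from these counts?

3

Huffman merges, smallest pair first:
merge W(2) and X(7): 9
merge 9 and P(14): 23
merge 23 and R(26): 49
merge Q(38) and 49: 87
merge V(78) and 87: 165
R sits 3 levels below the root, so its codeword is 3 bits.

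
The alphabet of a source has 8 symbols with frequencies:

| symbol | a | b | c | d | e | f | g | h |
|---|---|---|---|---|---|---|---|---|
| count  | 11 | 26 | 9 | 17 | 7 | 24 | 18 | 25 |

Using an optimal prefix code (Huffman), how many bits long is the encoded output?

401

Build the Huffman tree bottom-up:
combine e(7), c(9) → 16
combine a(11), 16 → 27
combine d(17), g(18) → 35
combine f(24), h(25) → 49
combine b(26), 27 → 53
combine 35, 49 → 84
combine 53, 84 → 137
Each symbol's bit-cost is frequency × depth; summing gives 401 bits (equivalently 16 + 27 + 35 + 49 + 53 + 84 + 137).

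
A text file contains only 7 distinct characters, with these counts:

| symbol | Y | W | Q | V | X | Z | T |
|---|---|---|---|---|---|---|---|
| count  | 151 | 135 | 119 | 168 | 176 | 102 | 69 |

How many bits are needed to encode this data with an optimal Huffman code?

Merge the two smallest weights repeatedly:
T(69) + Z(102) → 171
Q(119) + W(135) → 254
Y(151) + V(168) → 319
171 + X(176) → 347
254 + 319 → 573
347 + 573 → 920
The encoded length is the sum of every internal node's weight: 171 + 254 + 319 + 347 + 573 + 920 = 2584 bits.

2584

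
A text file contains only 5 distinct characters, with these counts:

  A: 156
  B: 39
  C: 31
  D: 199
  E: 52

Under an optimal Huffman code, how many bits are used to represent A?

Build the tree from the bottom:
combine C(31), B(39) → 70
combine E(52), 70 → 122
combine 122, A(156) → 278
combine D(199), 278 → 477
A sits 2 levels below the root, so its codeword is 2 bits.

2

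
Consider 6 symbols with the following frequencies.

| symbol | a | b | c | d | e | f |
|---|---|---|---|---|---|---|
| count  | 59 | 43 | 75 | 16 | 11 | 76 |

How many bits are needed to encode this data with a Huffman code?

Greedily combine the two least-frequent nodes:
e(11) + d(16) → 27
27 + b(43) → 70
a(59) + 70 → 129
c(75) + f(76) → 151
129 + 151 → 280
Total encoded bits = sum of merged weights = 27 + 70 + 129 + 151 + 280 = 657.

657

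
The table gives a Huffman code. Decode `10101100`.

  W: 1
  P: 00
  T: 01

Read left to right; each codeword is recognised as soon as it completes (prefix code):
  1→W | 01→T | 01→T | 1→W | 00→P
Decoded message: WTTWP

WTTWP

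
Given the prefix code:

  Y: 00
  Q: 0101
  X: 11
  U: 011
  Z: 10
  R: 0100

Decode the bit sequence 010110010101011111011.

Read left to right; each codeword is recognised as soon as it completes (prefix code):
  0101→Q | 10→Z | 0101→Q | 0101→Q | 11→X | 11→X | 011→U
Decoded message: QZQQXXU

QZQQXXU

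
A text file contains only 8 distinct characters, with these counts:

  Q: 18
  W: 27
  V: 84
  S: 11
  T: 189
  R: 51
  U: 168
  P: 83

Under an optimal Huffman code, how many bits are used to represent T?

Build the tree from the bottom:
merge S(11) and Q(18): 29
merge W(27) and 29: 56
merge R(51) and 56: 107
merge P(83) and V(84): 167
merge 107 and 167: 274
merge U(168) and T(189): 357
merge 274 and 357: 631
T's leaf is at depth 2, giving a 2-bit codeword.

2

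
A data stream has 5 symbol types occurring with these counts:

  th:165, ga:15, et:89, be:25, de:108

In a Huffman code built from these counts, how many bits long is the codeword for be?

Repeatedly merge the two smallest:
combine ga(15), be(25) → 40
combine 40, et(89) → 129
combine de(108), 129 → 237
combine th(165), 237 → 402
be's leaf is at depth 4, giving a 4-bit codeword.

4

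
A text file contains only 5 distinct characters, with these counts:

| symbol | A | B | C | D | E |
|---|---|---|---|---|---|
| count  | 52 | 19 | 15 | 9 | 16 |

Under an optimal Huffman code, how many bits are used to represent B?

Huffman merges, smallest pair first:
D(9) + C(15) → 24
E(16) + B(19) → 35
24 + 35 → 59
A(52) + 59 → 111
B sits 3 levels below the root, so its codeword is 3 bits.

3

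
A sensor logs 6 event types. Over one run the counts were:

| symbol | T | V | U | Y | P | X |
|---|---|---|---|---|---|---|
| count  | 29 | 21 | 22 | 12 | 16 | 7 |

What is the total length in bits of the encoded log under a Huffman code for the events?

268

Build the Huffman tree bottom-up:
combine X(7), Y(12) → 19
combine P(16), 19 → 35
combine V(21), U(22) → 43
combine T(29), 35 → 64
combine 43, 64 → 107
Total encoded bits = sum of merged weights = 19 + 35 + 43 + 64 + 107 = 268.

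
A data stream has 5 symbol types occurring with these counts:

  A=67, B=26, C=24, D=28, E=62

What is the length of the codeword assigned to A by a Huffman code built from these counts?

2

Build the tree from the bottom:
C(24) + B(26) → 50
D(28) + 50 → 78
E(62) + A(67) → 129
78 + 129 → 207
The subtree containing A is merged 2 times, so code length = 2.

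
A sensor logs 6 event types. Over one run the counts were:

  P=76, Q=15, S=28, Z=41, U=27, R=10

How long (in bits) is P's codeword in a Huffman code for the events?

1

Huffman merges, smallest pair first:
combine R(10), Q(15) → 25
combine 25, U(27) → 52
combine S(28), Z(41) → 69
combine 52, 69 → 121
combine P(76), 121 → 197
P is merged only at the final step, so code length = 1.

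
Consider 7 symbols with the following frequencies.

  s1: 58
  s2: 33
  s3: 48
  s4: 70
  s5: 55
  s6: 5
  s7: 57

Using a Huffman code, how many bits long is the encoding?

888

Merge the two smallest weights repeatedly:
merge s6(5) and s2(33): 38
merge 38 and s3(48): 86
merge s5(55) and s7(57): 112
merge s1(58) and s4(70): 128
merge 86 and 112: 198
merge 128 and 198: 326
Total encoded bits = sum of merged weights = 38 + 86 + 112 + 128 + 198 + 326 = 888.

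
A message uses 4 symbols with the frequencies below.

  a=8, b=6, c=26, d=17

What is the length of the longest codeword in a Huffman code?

3

Merge the two lowest-weight nodes at each step:
b(6) + a(8) → 14
14 + d(17) → 31
c(26) + 31 → 57
Maximum depth reached is 3.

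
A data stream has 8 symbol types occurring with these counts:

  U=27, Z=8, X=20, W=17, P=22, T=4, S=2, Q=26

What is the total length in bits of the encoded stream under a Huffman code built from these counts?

Merge the two smallest weights repeatedly:
S(2) + T(4) → 6
6 + Z(8) → 14
14 + W(17) → 31
X(20) + P(22) → 42
Q(26) + U(27) → 53
31 + 42 → 73
53 + 73 → 126
The encoded length is the sum of every internal node's weight: 6 + 14 + 31 + 42 + 53 + 73 + 126 = 345 bits.

345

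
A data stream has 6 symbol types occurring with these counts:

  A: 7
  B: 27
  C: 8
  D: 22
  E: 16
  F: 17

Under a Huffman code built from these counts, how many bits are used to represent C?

Build the tree from the bottom:
A(7) + C(8) → 15
15 + E(16) → 31
F(17) + D(22) → 39
B(27) + 31 → 58
39 + 58 → 97
C's leaf is at depth 4, giving a 4-bit codeword.

4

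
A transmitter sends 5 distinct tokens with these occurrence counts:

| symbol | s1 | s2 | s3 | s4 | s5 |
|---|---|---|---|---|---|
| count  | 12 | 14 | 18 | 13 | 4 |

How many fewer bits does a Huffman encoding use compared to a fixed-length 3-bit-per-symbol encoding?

45

Fixed-length: 3 bits × 61 symbols = 183 bits.
Huffman merges:
combine s5(4), s1(12) → 16
combine s4(13), s2(14) → 27
combine 16, s3(18) → 34
combine 27, 34 → 61
Huffman total = 16 + 27 + 34 + 61 = 138 bits.
Saving = 183 − 138 = 45 bits.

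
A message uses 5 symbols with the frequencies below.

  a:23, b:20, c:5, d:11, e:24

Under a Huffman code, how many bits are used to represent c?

3

Build the tree from the bottom:
merge c(5) and d(11): 16
merge 16 and b(20): 36
merge a(23) and e(24): 47
merge 36 and 47: 83
The subtree containing c is merged 3 times, so code length = 3.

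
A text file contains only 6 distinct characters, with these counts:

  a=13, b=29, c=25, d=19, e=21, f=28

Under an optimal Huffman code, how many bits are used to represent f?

Huffman merges, smallest pair first:
a(13) + d(19) → 32
e(21) + c(25) → 46
f(28) + b(29) → 57
32 + 46 → 78
57 + 78 → 135
f sits 2 levels below the root, so its codeword is 2 bits.

2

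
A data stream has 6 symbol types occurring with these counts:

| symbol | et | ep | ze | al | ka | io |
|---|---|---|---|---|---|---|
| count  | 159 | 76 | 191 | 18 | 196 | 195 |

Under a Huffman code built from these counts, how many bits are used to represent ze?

2

Build the tree from the bottom:
merge al(18) and ep(76): 94
merge 94 and et(159): 253
merge ze(191) and io(195): 386
merge ka(196) and 253: 449
merge 386 and 449: 835
ze sits 2 levels below the root, so its codeword is 2 bits.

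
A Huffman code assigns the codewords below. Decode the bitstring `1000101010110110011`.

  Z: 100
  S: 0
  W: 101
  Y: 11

ZSWSWWZY

Read left to right; each codeword is recognised as soon as it completes (prefix code):
  100→Z | 0→S | 101→W | 0→S | 101→W | 101→W | 100→Z | 11→Y
Decoded message: ZSWSWWZY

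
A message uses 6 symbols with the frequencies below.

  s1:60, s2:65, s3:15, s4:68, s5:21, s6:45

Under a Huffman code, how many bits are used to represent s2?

2

Repeatedly merge the two smallest:
merge s3(15) and s5(21): 36
merge 36 and s6(45): 81
merge s1(60) and s2(65): 125
merge s4(68) and 81: 149
merge 125 and 149: 274
s2 sits 2 levels below the root, so its codeword is 2 bits.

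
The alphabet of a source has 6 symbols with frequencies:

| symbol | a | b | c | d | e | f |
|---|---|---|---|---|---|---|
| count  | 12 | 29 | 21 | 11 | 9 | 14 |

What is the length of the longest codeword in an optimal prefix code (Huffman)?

3

Merge the two lowest-weight nodes at each step:
e(9) + d(11) → 20
a(12) + f(14) → 26
20 + c(21) → 41
26 + b(29) → 55
41 + 55 → 96
The first pair merged (e, d) ends up deepest, at depth 3.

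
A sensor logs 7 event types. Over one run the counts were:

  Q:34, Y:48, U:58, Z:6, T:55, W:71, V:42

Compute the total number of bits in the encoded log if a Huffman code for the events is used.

853

Greedily combine the two least-frequent nodes:
combine Z(6), Q(34) → 40
combine 40, V(42) → 82
combine Y(48), T(55) → 103
combine U(58), W(71) → 129
combine 82, 103 → 185
combine 129, 185 → 314
Total encoded bits = sum of merged weights = 40 + 82 + 103 + 129 + 185 + 314 = 853.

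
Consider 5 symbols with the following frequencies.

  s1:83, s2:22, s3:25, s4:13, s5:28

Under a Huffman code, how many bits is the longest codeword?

3

Merge the two lowest-weight nodes at each step:
combine s4(13), s2(22) → 35
combine s3(25), s5(28) → 53
combine 35, 53 → 88
combine s1(83), 88 → 171
Maximum depth reached is 3.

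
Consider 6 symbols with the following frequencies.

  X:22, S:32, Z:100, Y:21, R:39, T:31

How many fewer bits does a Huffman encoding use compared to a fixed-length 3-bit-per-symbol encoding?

157

Fixed-length: 3 bits × 245 symbols = 735 bits.
Huffman merges:
merge Y(21) and X(22): 43
merge T(31) and S(32): 63
merge R(39) and 43: 82
merge 63 and 82: 145
merge Z(100) and 145: 245
Huffman total = 43 + 63 + 82 + 145 + 245 = 578 bits.
Saving = 735 − 578 = 157 bits.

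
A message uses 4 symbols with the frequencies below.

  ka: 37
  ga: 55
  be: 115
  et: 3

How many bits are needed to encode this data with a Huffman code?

345

Greedily combine the two least-frequent nodes:
et(3) + ka(37) → 40
40 + ga(55) → 95
95 + be(115) → 210
Each symbol's bit-cost is frequency × depth; summing gives 345 bits (equivalently 40 + 95 + 210).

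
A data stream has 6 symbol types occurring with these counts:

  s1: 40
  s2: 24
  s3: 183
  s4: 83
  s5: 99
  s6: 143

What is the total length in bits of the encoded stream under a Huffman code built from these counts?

1355

Build the Huffman tree bottom-up:
merge s2(24) and s1(40): 64
merge 64 and s4(83): 147
merge s5(99) and s6(143): 242
merge 147 and s3(183): 330
merge 242 and 330: 572
The encoded length is the sum of every internal node's weight: 64 + 147 + 242 + 330 + 572 = 1355 bits.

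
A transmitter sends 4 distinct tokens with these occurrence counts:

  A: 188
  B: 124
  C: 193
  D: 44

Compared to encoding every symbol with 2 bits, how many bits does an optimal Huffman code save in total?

25

Fixed-length: 2 bits × 549 symbols = 1098 bits.
Huffman merges:
merge D(44) and B(124): 168
merge 168 and A(188): 356
merge C(193) and 356: 549
Huffman total = 168 + 356 + 549 = 1073 bits.
Saving = 1098 − 1073 = 25 bits.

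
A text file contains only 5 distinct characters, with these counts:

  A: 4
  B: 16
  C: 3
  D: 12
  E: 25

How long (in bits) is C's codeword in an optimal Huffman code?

4

Build the tree from the bottom:
C(3) + A(4) → 7
7 + D(12) → 19
B(16) + 19 → 35
E(25) + 35 → 60
C sits 4 levels below the root, so its codeword is 4 bits.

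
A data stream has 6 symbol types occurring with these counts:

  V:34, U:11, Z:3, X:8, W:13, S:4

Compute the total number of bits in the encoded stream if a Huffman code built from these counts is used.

Greedily combine the two least-frequent nodes:
merge Z(3) and S(4): 7
merge 7 and X(8): 15
merge U(11) and W(13): 24
merge 15 and 24: 39
merge V(34) and 39: 73
Total encoded bits = sum of merged weights = 7 + 15 + 24 + 39 + 73 = 158.

158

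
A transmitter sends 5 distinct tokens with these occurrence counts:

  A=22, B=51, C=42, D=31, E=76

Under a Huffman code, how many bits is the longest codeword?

Merge the two lowest-weight nodes at each step:
combine A(22), D(31) → 53
combine C(42), B(51) → 93
combine 53, E(76) → 129
combine 93, 129 → 222
Maximum depth reached is 3.

3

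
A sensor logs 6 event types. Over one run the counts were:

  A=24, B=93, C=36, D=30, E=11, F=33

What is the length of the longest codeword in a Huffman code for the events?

Merge the two lowest-weight nodes at each step:
E(11) + A(24) → 35
D(30) + F(33) → 63
35 + C(36) → 71
63 + 71 → 134
B(93) + 134 → 227
The first pair merged (E, A) ends up deepest, at depth 4.

4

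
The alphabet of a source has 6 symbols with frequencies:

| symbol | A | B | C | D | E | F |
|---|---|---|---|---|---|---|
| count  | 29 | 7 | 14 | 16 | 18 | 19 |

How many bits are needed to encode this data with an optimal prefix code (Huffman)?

261

Build the Huffman tree bottom-up:
combine B(7), C(14) → 21
combine D(16), E(18) → 34
combine F(19), 21 → 40
combine A(29), 34 → 63
combine 40, 63 → 103
Each symbol's bit-cost is frequency × depth; summing gives 261 bits (equivalently 21 + 34 + 40 + 63 + 103).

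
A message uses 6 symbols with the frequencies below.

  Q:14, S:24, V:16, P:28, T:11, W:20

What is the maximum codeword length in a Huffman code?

3

Merge the two lowest-weight nodes at each step:
merge T(11) and Q(14): 25
merge V(16) and W(20): 36
merge S(24) and 25: 49
merge P(28) and 36: 64
merge 49 and 64: 113
The first pair merged (T, Q) ends up deepest, at depth 3.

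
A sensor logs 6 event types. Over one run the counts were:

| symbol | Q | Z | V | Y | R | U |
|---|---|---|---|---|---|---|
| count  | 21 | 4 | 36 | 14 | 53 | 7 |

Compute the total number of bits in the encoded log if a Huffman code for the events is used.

Merge the two smallest weights repeatedly:
Z(4) + U(7) → 11
11 + Y(14) → 25
Q(21) + 25 → 46
V(36) + 46 → 82
R(53) + 82 → 135
Each symbol's bit-cost is frequency × depth; summing gives 299 bits (equivalently 11 + 25 + 46 + 82 + 135).

299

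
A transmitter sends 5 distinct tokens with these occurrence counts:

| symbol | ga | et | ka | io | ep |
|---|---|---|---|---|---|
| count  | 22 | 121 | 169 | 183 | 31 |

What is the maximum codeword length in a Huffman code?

4

Merge the two lowest-weight nodes at each step:
ga(22) + ep(31) → 53
53 + et(121) → 174
ka(169) + 174 → 343
io(183) + 343 → 526
The rarest symbols sit at the bottom; the longest codeword is 4 bits.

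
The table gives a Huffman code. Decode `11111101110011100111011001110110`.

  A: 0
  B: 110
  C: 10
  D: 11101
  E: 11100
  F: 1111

FBEEDCADC

Read left to right; each codeword is recognised as soon as it completes (prefix code):
  1111→F | 110→B | 11100→E | 11100→E | 11101→D | 10→C | 0→A | 11101→D | 10→C
Decoded message: FBEEDCADC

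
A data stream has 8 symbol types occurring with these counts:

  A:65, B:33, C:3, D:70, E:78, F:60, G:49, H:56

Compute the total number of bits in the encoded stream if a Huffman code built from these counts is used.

1200

Build the Huffman tree bottom-up:
merge C(3) and B(33): 36
merge 36 and G(49): 85
merge H(56) and F(60): 116
merge A(65) and D(70): 135
merge E(78) and 85: 163
merge 116 and 135: 251
merge 163 and 251: 414
Total encoded bits = sum of merged weights = 36 + 85 + 116 + 135 + 163 + 251 + 414 = 1200.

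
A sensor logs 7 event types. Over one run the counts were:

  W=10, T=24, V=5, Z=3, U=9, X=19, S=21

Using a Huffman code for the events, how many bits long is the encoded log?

Build the Huffman tree bottom-up:
Z(3) + V(5) → 8
8 + U(9) → 17
W(10) + 17 → 27
X(19) + S(21) → 40
T(24) + 27 → 51
40 + 51 → 91
The encoded length is the sum of every internal node's weight: 8 + 17 + 27 + 40 + 51 + 91 = 234 bits.

234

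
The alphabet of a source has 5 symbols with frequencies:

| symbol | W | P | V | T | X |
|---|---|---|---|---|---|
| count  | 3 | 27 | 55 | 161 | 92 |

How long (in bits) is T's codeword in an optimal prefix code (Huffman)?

1

Build the tree from the bottom:
merge W(3) and P(27): 30
merge 30 and V(55): 85
merge 85 and X(92): 177
merge T(161) and 177: 338
T is a child of the root — depth 1, so its codeword is a single bit.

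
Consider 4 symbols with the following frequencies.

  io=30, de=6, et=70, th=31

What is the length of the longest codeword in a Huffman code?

3

Merge the two lowest-weight nodes at each step:
combine de(6), io(30) → 36
combine th(31), 36 → 67
combine 67, et(70) → 137
The rarest symbols sit at the bottom; the longest codeword is 3 bits.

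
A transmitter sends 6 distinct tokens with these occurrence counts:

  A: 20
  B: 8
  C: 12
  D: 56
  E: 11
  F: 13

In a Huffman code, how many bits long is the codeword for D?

Huffman merges, smallest pair first:
combine B(8), E(11) → 19
combine C(12), F(13) → 25
combine 19, A(20) → 39
combine 25, 39 → 64
combine D(56), 64 → 120
D sits one level below the root: a 1-bit codeword.

1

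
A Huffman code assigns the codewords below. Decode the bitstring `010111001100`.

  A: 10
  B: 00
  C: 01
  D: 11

CCDBDB

Read left to right; each codeword is recognised as soon as it completes (prefix code):
  01→C | 01→C | 11→D | 00→B | 11→D | 00→B
Decoded message: CCDBDB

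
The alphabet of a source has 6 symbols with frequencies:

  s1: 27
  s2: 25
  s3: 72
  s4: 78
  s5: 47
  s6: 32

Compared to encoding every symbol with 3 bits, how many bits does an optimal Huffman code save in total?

Fixed-length: 3 bits × 281 symbols = 843 bits.
Huffman merges:
combine s2(25), s1(27) → 52
combine s6(32), s5(47) → 79
combine 52, s3(72) → 124
combine s4(78), 79 → 157
combine 124, 157 → 281
Huffman total = 52 + 79 + 124 + 157 + 281 = 693 bits.
Saving = 843 − 693 = 150 bits.

150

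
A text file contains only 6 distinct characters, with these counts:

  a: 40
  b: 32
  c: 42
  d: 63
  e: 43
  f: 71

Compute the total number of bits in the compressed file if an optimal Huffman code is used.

739

Build the Huffman tree bottom-up:
merge b(32) and a(40): 72
merge c(42) and e(43): 85
merge d(63) and f(71): 134
merge 72 and 85: 157
merge 134 and 157: 291
Each symbol's bit-cost is frequency × depth; summing gives 739 bits (equivalently 72 + 85 + 134 + 157 + 291).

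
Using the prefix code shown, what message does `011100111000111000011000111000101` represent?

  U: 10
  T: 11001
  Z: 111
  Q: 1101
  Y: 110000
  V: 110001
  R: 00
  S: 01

STVYVVS

Read left to right; each codeword is recognised as soon as it completes (prefix code):
  01→S | 11001→T | 110001→V | 110000→Y | 110001→V | 110001→V | 01→S
Decoded message: STVYVVS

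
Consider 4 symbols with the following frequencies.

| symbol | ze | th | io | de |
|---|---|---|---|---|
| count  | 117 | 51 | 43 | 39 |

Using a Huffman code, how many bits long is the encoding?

465

Greedily combine the two least-frequent nodes:
combine de(39), io(43) → 82
combine th(51), 82 → 133
combine ze(117), 133 → 250
Total encoded bits = sum of merged weights = 82 + 133 + 250 = 465.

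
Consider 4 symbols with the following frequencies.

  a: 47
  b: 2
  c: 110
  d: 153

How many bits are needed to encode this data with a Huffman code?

520

Greedily combine the two least-frequent nodes:
combine b(2), a(47) → 49
combine 49, c(110) → 159
combine d(153), 159 → 312
The encoded length is the sum of every internal node's weight: 49 + 159 + 312 = 520 bits.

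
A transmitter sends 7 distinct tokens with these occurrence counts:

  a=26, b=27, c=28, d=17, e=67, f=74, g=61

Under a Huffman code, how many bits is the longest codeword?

Merge the two lowest-weight nodes at each step:
merge d(17) and a(26): 43
merge b(27) and c(28): 55
merge 43 and 55: 98
merge g(61) and e(67): 128
merge f(74) and 98: 172
merge 128 and 172: 300
The first pair merged (d, a) ends up deepest, at depth 4.

4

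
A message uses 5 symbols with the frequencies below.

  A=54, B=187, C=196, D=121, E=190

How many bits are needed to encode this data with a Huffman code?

Build the Huffman tree bottom-up:
merge A(54) and D(121): 175
merge 175 and B(187): 362
merge E(190) and C(196): 386
merge 362 and 386: 748
Each symbol's bit-cost is frequency × depth; summing gives 1671 bits (equivalently 175 + 362 + 386 + 748).

1671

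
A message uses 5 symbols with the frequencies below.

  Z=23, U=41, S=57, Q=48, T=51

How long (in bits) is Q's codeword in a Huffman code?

Huffman merges, smallest pair first:
Z(23) + U(41) → 64
Q(48) + T(51) → 99
S(57) + 64 → 121
99 + 121 → 220
Q sits 2 levels below the root, so its codeword is 2 bits.

2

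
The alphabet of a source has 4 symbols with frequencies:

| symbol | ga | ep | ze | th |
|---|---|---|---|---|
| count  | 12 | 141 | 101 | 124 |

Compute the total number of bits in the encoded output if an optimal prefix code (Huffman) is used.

Greedily combine the two least-frequent nodes:
ga(12) + ze(101) → 113
113 + th(124) → 237
ep(141) + 237 → 378
Each symbol's bit-cost is frequency × depth; summing gives 728 bits (equivalently 113 + 237 + 378).

728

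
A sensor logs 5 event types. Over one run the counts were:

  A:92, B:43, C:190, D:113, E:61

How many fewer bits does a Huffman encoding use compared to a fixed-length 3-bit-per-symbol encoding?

395

Fixed-length: 3 bits × 499 symbols = 1497 bits.
Huffman merges:
combine B(43), E(61) → 104
combine A(92), 104 → 196
combine D(113), C(190) → 303
combine 196, 303 → 499
Huffman total = 104 + 196 + 303 + 499 = 1102 bits.
Saving = 1497 − 1102 = 395 bits.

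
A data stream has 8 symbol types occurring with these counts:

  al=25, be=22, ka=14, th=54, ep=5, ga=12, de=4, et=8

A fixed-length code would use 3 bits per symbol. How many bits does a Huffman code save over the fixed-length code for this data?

Fixed-length: 3 bits × 144 symbols = 432 bits.
Huffman merges:
de(4) + ep(5) → 9
et(8) + 9 → 17
ga(12) + ka(14) → 26
17 + be(22) → 39
al(25) + 26 → 51
39 + 51 → 90
th(54) + 90 → 144
Huffman total = 9 + 17 + 26 + 39 + 51 + 90 + 144 = 376 bits.
Saving = 432 − 376 = 56 bits.

56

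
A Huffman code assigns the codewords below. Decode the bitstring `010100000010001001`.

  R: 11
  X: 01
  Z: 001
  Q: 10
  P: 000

Read left to right; each codeword is recognised as soon as it completes (prefix code):
  01→X | 01→X | 000→P | 000→P | 10→Q | 001→Z | 001→Z
Decoded message: XXPPQZZ

XXPPQZZ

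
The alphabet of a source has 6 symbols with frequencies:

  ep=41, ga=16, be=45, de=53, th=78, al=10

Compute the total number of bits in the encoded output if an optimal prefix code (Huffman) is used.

579

Build the Huffman tree bottom-up:
al(10) + ga(16) → 26
26 + ep(41) → 67
be(45) + de(53) → 98
67 + th(78) → 145
98 + 145 → 243
Total encoded bits = sum of merged weights = 26 + 67 + 98 + 145 + 243 = 579.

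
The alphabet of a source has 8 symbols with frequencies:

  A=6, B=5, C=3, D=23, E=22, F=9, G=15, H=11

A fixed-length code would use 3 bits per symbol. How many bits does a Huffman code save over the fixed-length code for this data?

Fixed-length: 3 bits × 94 symbols = 282 bits.
Huffman merges:
combine C(3), B(5) → 8
combine A(6), 8 → 14
combine F(9), H(11) → 20
combine 14, G(15) → 29
combine 20, E(22) → 42
combine D(23), 29 → 52
combine 42, 52 → 94
Huffman total = 8 + 14 + 20 + 29 + 42 + 52 + 94 = 259 bits.
Saving = 282 − 259 = 23 bits.

23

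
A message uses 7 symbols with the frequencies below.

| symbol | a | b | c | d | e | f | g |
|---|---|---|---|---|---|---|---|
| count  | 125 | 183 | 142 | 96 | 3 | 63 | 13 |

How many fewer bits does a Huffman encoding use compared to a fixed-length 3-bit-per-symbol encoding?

355

Fixed-length: 3 bits × 625 symbols = 1875 bits.
Huffman merges:
merge e(3) and g(13): 16
merge 16 and f(63): 79
merge 79 and d(96): 175
merge a(125) and c(142): 267
merge 175 and b(183): 358
merge 267 and 358: 625
Huffman total = 16 + 79 + 175 + 267 + 358 + 625 = 1520 bits.
Saving = 1875 − 1520 = 355 bits.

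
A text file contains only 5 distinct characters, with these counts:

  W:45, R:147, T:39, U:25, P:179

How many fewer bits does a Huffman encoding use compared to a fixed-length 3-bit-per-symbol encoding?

441

Fixed-length: 3 bits × 435 symbols = 1305 bits.
Huffman merges:
merge U(25) and T(39): 64
merge W(45) and 64: 109
merge 109 and R(147): 256
merge P(179) and 256: 435
Huffman total = 64 + 109 + 256 + 435 = 864 bits.
Saving = 1305 − 864 = 441 bits.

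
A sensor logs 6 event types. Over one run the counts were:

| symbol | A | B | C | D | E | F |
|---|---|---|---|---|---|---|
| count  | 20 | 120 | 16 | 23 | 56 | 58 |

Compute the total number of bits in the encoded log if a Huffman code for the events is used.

Build the Huffman tree bottom-up:
C(16) + A(20) → 36
D(23) + 36 → 59
E(56) + F(58) → 114
59 + 114 → 173
B(120) + 173 → 293
Each symbol's bit-cost is frequency × depth; summing gives 675 bits (equivalently 36 + 59 + 114 + 173 + 293).

675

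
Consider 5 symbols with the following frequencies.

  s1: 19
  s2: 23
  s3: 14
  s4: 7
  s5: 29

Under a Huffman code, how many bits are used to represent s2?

Huffman merges, smallest pair first:
s4(7) + s3(14) → 21
s1(19) + 21 → 40
s2(23) + s5(29) → 52
40 + 52 → 92
The subtree containing s2 is merged 2 times, so code length = 2.

2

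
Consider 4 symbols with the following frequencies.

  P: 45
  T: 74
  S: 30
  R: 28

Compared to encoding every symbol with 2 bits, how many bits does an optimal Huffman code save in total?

16

Fixed-length: 2 bits × 177 symbols = 354 bits.
Huffman merges:
merge R(28) and S(30): 58
merge P(45) and 58: 103
merge T(74) and 103: 177
Huffman total = 58 + 103 + 177 = 338 bits.
Saving = 354 − 338 = 16 bits.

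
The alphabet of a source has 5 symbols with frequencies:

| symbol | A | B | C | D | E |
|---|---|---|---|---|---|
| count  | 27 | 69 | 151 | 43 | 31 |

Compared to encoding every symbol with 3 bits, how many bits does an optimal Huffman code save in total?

Fixed-length: 3 bits × 321 symbols = 963 bits.
Huffman merges:
combine A(27), E(31) → 58
combine D(43), 58 → 101
combine B(69), 101 → 170
combine C(151), 170 → 321
Huffman total = 58 + 101 + 170 + 321 = 650 bits.
Saving = 963 − 650 = 313 bits.

313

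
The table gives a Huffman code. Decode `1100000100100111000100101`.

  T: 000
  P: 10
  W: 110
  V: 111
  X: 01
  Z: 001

Read left to right; each codeword is recognised as soon as it completes (prefix code):
  110→W | 000→T | 01→X | 001→Z | 001→Z | 110→W | 001→Z | 001→Z | 01→X
Decoded message: WTXZZWZZX

WTXZZWZZX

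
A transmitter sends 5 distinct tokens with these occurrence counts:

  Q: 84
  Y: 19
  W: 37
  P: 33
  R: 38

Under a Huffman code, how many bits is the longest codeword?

3

Merge the two lowest-weight nodes at each step:
merge Y(19) and P(33): 52
merge W(37) and R(38): 75
merge 52 and 75: 127
merge Q(84) and 127: 211
The rarest symbols sit at the bottom; the longest codeword is 3 bits.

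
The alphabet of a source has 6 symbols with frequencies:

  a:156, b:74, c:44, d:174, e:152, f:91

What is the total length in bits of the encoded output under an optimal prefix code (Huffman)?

Build the Huffman tree bottom-up:
merge c(44) and b(74): 118
merge f(91) and 118: 209
merge e(152) and a(156): 308
merge d(174) and 209: 383
merge 308 and 383: 691
Each symbol's bit-cost is frequency × depth; summing gives 1709 bits (equivalently 118 + 209 + 308 + 383 + 691).

1709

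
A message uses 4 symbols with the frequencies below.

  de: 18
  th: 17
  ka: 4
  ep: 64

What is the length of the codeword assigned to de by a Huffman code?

2

Huffman merges, smallest pair first:
ka(4) + th(17) → 21
de(18) + 21 → 39
39 + ep(64) → 103
de sits 2 levels below the root, so its codeword is 2 bits.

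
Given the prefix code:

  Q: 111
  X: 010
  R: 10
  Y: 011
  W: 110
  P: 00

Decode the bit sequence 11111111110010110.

Read left to right; each codeword is recognised as soon as it completes (prefix code):
  111→Q | 111→Q | 111→Q | 10→R | 010→X | 110→W
Decoded message: QQQRXW

QQQRXW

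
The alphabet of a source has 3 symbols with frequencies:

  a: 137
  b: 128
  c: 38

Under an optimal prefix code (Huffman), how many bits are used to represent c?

Repeatedly merge the two smallest:
c(38) + b(128) → 166
a(137) + 166 → 303
The subtree containing c is merged 2 times, so code length = 2.

2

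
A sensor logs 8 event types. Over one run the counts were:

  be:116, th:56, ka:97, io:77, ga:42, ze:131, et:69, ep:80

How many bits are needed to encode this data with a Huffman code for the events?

Build the Huffman tree bottom-up:
merge ga(42) and th(56): 98
merge et(69) and io(77): 146
merge ep(80) and ka(97): 177
merge 98 and be(116): 214
merge ze(131) and 146: 277
merge 177 and 214: 391
merge 277 and 391: 668
Each symbol's bit-cost is frequency × depth; summing gives 1971 bits (equivalently 98 + 146 + 177 + 214 + 277 + 391 + 668).

1971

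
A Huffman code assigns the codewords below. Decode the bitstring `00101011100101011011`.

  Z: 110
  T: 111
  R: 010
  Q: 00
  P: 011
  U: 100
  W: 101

QWPUWPP

Read left to right; each codeword is recognised as soon as it completes (prefix code):
  00→Q | 101→W | 011→P | 100→U | 101→W | 011→P | 011→P
Decoded message: QWPUWPP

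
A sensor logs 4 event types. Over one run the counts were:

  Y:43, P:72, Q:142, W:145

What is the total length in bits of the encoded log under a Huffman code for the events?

Greedily combine the two least-frequent nodes:
Y(43) + P(72) → 115
115 + Q(142) → 257
W(145) + 257 → 402
The encoded length is the sum of every internal node's weight: 115 + 257 + 402 = 774 bits.

774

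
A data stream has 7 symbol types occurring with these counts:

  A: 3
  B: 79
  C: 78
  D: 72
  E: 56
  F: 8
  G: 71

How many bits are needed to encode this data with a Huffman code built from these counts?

Greedily combine the two least-frequent nodes:
merge A(3) and F(8): 11
merge 11 and E(56): 67
merge 67 and G(71): 138
merge D(72) and C(78): 150
merge B(79) and 138: 217
merge 150 and 217: 367
Total encoded bits = sum of merged weights = 11 + 67 + 138 + 150 + 217 + 367 = 950.

950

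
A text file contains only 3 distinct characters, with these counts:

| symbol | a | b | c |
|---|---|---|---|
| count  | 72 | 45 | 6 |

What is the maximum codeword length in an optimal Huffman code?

2

Merge the two lowest-weight nodes at each step:
c(6) + b(45) → 51
51 + a(72) → 123
The first pair merged (c, b) ends up deepest, at depth 2.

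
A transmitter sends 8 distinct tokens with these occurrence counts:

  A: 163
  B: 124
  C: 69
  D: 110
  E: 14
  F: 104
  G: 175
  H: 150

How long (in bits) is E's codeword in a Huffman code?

Build the tree from the bottom:
E(14) + C(69) → 83
83 + F(104) → 187
D(110) + B(124) → 234
H(150) + A(163) → 313
G(175) + 187 → 362
234 + 313 → 547
362 + 547 → 909
The subtree containing E is merged 4 times, so code length = 4.

4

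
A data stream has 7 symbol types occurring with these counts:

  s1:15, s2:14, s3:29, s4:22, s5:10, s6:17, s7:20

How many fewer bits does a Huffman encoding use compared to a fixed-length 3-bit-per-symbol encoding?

Fixed-length: 3 bits × 127 symbols = 381 bits.
Huffman merges:
combine s5(10), s2(14) → 24
combine s1(15), s6(17) → 32
combine s7(20), s4(22) → 42
combine 24, s3(29) → 53
combine 32, 42 → 74
combine 53, 74 → 127
Huffman total = 24 + 32 + 42 + 53 + 74 + 127 = 352 bits.
Saving = 381 − 352 = 29 bits.

29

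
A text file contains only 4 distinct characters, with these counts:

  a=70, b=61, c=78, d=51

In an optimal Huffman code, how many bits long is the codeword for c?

2

Repeatedly merge the two smallest:
merge d(51) and b(61): 112
merge a(70) and c(78): 148
merge 112 and 148: 260
c sits 2 levels below the root, so its codeword is 2 bits.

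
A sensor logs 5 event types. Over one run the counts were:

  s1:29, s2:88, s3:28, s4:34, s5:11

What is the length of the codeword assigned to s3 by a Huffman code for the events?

Build the tree from the bottom:
merge s5(11) and s3(28): 39
merge s1(29) and s4(34): 63
merge 39 and 63: 102
merge s2(88) and 102: 190
s3 sits 3 levels below the root, so its codeword is 3 bits.

3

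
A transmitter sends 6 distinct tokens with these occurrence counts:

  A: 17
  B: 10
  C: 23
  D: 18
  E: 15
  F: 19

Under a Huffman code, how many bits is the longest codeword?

3

Merge the two lowest-weight nodes at each step:
combine B(10), E(15) → 25
combine A(17), D(18) → 35
combine F(19), C(23) → 42
combine 25, 35 → 60
combine 42, 60 → 102
Maximum depth reached is 3.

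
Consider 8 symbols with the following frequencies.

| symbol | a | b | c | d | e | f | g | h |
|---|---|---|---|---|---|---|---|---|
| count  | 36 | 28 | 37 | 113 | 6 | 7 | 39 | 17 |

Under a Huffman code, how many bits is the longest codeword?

Merge the two lowest-weight nodes at each step:
merge e(6) and f(7): 13
merge 13 and h(17): 30
merge b(28) and 30: 58
merge a(36) and c(37): 73
merge g(39) and 58: 97
merge 73 and 97: 170
merge d(113) and 170: 283
The rarest symbols sit at the bottom; the longest codeword is 6 bits.

6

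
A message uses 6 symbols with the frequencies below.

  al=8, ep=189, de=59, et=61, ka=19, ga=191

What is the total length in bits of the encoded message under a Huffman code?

1123

Merge the two smallest weights repeatedly:
merge al(8) and ka(19): 27
merge 27 and de(59): 86
merge et(61) and 86: 147
merge 147 and ep(189): 336
merge ga(191) and 336: 527
The encoded length is the sum of every internal node's weight: 27 + 86 + 147 + 336 + 527 = 1123 bits.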